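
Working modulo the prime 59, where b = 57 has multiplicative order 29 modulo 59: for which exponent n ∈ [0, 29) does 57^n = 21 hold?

10

Successive powers of 57 modulo 59:
  57^0=1  57^1=57  57^2=4  57^3=51  57^4=16  57^5=27
  57^6=5  57^7=49  57^8=20  57^9=19  57^10=21
So 57^10 ≡ 21 (mod 59), giving n = 10.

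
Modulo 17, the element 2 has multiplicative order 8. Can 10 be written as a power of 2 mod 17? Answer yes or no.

⟨2⟩ has order 8; its elements mod 17 are {1, 2, 4, 8, 9, 13, 15, 16}.
10 is not in this set.

no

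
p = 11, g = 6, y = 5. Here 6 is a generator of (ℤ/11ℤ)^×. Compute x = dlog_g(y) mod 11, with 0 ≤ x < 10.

6

Successive powers of 6 modulo 11:
  6^0=1  6^1=6  6^2=3  6^3=7  6^4=9  6^5=10
  6^6=5
So 6^6 ≡ 5 (mod 11), giving x = 6.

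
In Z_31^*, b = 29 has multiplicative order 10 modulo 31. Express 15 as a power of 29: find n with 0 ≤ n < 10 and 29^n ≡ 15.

Successive powers of 29 modulo 31:
  29^0=1  29^1=29  29^2=4  29^3=23  29^4=16  29^5=30
  29^6=2  29^7=27  29^8=8  29^9=15
So 29^9 ≡ 15 (mod 31), giving n = 9.

9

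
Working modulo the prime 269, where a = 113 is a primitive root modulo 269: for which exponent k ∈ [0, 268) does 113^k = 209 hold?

Baby-step giant-step with m = ceil(sqrt(268)) = 17.
Baby table (113^j mod 269 for j=0..16):
  0:1  1:113  2:126  3:250  4:5  5:27  6:92  7:174
  8:25  9:135  10:191  11:63  12:125  13:137  14:148  15:46
  16:87
Giant step factor: 113^(-17) ≡ 183 (mod 269).
Scan 209·183^i mod 269 for i = 0, 1, …:
  i=0: 209   i=1: 49   i=2: 90   i=3: 61
  i=4: 134   i=5: 43   i=6: 68   i=7: 70
  i=8: 167   i=9: 164   i=10: 153   i=11: 23
  i=12: 174
Match at i=12, j=7: k = 12·17 + 7 = 211.

211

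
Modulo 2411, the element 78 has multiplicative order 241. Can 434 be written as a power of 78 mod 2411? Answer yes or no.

434 ∈ ⟨78⟩ iff 434^241 ≡ 1 (mod 2411), since |⟨78⟩| = 241.
434^241 mod 2411 = 13.
Since 13 ≠ 1, 434 does not lie in the subgroup.

no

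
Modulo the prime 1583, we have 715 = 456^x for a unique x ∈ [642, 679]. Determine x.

Compute 456^642 mod 1583 = 446, then multiply by 456 repeatedly:
  456^642=446  456^643=752  456^644=984  456^645=715
Found 715 at exponent 645.

645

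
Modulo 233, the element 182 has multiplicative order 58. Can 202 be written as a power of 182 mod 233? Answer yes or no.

202 ∈ ⟨182⟩ iff 202^58 ≡ 1 (mod 233), since |⟨182⟩| = 58.
202^58 mod 233 = 232.
Since 232 ≠ 1, 202 does not lie in the subgroup.

no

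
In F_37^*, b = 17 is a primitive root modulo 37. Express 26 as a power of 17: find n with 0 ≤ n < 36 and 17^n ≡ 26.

Successive powers of 17 modulo 37:
  17^0=1  17^1=17  17^2=30  17^3=29  17^4=12  17^5=19
  17^6=27  17^7=15  17^8=33  17^9=6  17^10=28  17^11=32
  17^12=26
So 17^12 ≡ 26 (mod 37), giving n = 12.

12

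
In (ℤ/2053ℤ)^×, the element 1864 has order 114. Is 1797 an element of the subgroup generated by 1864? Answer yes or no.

1797 ∈ ⟨1864⟩ iff 1797^114 ≡ 1 (mod 2053), since |⟨1864⟩| = 114.
1797^114 mod 2053 = 543.
Since 543 ≠ 1, 1797 does not lie in the subgroup.

no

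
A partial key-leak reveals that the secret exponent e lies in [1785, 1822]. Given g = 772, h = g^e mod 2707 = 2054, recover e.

1812

Compute 772^1785 mod 2707 = 79, then multiply by 772 repeatedly:
  772^1785=79  772^1786=1434  772^1787=2592  772^1788=551  772^1789=373
  772^1790=1014  772^1791=485  772^1792=854  772^1793=1487  772^1794=196
  772^1795=2427  772^1796=400  772^1797=202  772^1798=1645  772^1799=357
  772^1800=2197  772^1801=1502  772^1802=948  772^1803=966  772^1804=1327
  772^1805=1198  772^1806=1769  772^1807=1340  772^1808=406  772^1809=2127
  772^1810=1602  772^1811=2352  772^1812=2054
Found 2054 at exponent 1812.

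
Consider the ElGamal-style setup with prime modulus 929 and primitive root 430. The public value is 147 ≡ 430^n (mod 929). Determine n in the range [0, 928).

701

Baby-step giant-step with m = ceil(sqrt(928)) = 31.
Baby table (430^j mod 929 for j=0..30):
  0:1  1:430  2:29  3:393  4:841  5:249  6:235  7:718
  8:312  9:384  10:687  11:917  12:414  13:581  14:858  15:127
  16:728  17:896  18:674  19:901  20:37  21:117  22:144  23:606
  24:460  25:852  26:334  27:554  28:396  29:273  30:336
Giant step factor: 430^(-31) ≡ 136 (mod 929).
Scan 147·136^i mod 929 for i = 0, 1, …:
  i=0: 147   i=1: 483   i=2: 658   i=3: 304
  i=4: 468   i=5: 476   i=6: 635   i=7: 892
  i=8: 542   i=9: 321     …   i=21: 355
  i=22: 901
Match at i=22, j=19: n = 22·31 + 19 = 701.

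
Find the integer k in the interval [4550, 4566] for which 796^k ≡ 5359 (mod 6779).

4565

Compute 796^4550 mod 6779 = 5100, then multiply by 796 repeatedly:
  796^4550=5100  796^4551=5758  796^4552=764  796^4553=4813  796^4554=1013
  796^4555=6426  796^4556=3730  796^4557=6657  796^4558=4573  796^4559=6564
  796^4560=5114  796^4561=3344  796^4562=4456  796^4563=1559  796^4564=407
  796^4565=5359
Found 5359 at exponent 4565.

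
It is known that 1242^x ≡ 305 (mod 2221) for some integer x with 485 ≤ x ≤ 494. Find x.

490

Compute 1242^485 mod 2221 = 17, then multiply by 1242 repeatedly:
  1242^485=17  1242^486=1125  1242^487=241  1242^488=1708  1242^489=281
  1242^490=305
Found 305 at exponent 490.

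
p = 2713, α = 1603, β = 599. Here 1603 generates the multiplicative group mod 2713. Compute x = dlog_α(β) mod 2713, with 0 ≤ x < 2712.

317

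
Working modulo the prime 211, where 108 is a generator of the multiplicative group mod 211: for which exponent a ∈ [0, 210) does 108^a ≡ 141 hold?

Baby-step giant-step with m = ceil(sqrt(210)) = 15.
Baby table (108^j mod 211 for j=0..14):
  0:1  1:108  2:59  3:42  4:105  5:157  6:76  7:190
  8:53  9:27  10:173  11:116  12:79  13:92  14:19
Giant step factor: 108^(-15) ≡ 40 (mod 211).
Scan 141·40^i mod 211 for i = 0, 1, …:
  i=0: 141   i=1: 154   i=2: 41   i=3: 163
  i=4: 190
Match at i=4, j=7: a = 4·15 + 7 = 67.

67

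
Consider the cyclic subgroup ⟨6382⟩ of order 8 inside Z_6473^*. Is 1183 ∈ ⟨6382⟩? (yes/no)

1183 ∈ ⟨6382⟩ iff 1183^8 ≡ 1 (mod 6473), since |⟨6382⟩| = 8.
1183^8 mod 6473 = 3261.
Since 3261 ≠ 1, 1183 does not lie in the subgroup.

no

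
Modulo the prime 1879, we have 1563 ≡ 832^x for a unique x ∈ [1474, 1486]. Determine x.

1482

Compute 832^1474 mod 1879 = 1279, then multiply by 832 repeatedly:
  832^1474=1279  832^1475=614  832^1476=1639  832^1477=1373  832^1478=1783
  832^1479=925  832^1480=1089  832^1481=370  832^1482=1563
Found 1563 at exponent 1482.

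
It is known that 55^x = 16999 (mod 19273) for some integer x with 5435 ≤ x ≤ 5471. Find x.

5457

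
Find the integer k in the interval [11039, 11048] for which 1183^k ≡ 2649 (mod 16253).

Compute 1183^11039 mod 16253 = 4442, then multiply by 1183 repeatedly:
  1183^11039=4442  1183^11040=5167  1183^11041=1433  1183^11042=4927  1183^11043=10067
  1183^11044=12065  1183^11045=2761  1183^11046=15663  1183^11047=909  1183^11048=2649
Found 2649 at exponent 11048.

11048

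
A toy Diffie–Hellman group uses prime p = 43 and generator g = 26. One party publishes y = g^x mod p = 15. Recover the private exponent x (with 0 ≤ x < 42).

Successive powers of 26 modulo 43:
  26^0=1  26^1=26  26^2=31  26^3=32  26^4=15
So 26^4 ≡ 15 (mod 43), giving x = 4.

4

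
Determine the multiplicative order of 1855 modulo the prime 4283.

4282

The order of 1855 must divide p − 1 = 4282 = 2 · 2141.
Divisors: 1, 2, 2141, 4282.
Check each in increasing order: 1855^1 ≡ 1855;  1855^2 ≡ 1776;  1855^2141 ≡ 4282;  1855^4282 ≡ 1.
Smallest exponent giving 1 is 4282.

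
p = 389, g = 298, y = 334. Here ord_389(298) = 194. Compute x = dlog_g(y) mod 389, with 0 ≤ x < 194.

Baby-step giant-step with m = ceil(sqrt(194)) = 14.
Baby table (298^j mod 389 for j=0..13):
  0:1  1:298  2:112  3:311  4:96  5:211  6:249  7:292
  8:269  9:28  10:175  11:24  12:150  13:354
Giant step factor: 298^(-14) ≡ 16 (mod 389).
Scan 334·16^i mod 389 for i = 0, 1, …:
  i=0: 334   i=1: 287   i=2: 313   i=3: 340
  i=4: 383   i=5: 293   i=6: 20   i=7: 320
  i=8: 63   i=9: 230   i=10: 179   i=11: 141
  i=12: 311
Match at i=12, j=3: x = 12·14 + 3 = 171.

171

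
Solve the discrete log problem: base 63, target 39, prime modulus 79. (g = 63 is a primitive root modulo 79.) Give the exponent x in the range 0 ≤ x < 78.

29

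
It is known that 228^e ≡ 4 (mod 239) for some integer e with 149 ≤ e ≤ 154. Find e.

Compute 228^149 mod 239 = 7, then multiply by 228 repeatedly:
  228^149=7  228^150=162  228^151=130  228^152=4
Found 4 at exponent 152.

152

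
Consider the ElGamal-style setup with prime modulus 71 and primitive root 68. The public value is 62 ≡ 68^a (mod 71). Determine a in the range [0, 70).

Baby-step giant-step with m = ceil(sqrt(70)) = 9.
Baby table (68^j mod 71 for j=0..8):
  0:1  1:68  2:9  3:44  4:10  5:41  6:19  7:14
  8:29
Giant step factor: 68^(-9) ≡ 31 (mod 71).
Scan 62·31^i mod 71 for i = 0, 1, …:
  i=0: 62   i=1: 5   i=2: 13   i=3: 48
  i=4: 68
Match at i=4, j=1: a = 4·9 + 1 = 37.

37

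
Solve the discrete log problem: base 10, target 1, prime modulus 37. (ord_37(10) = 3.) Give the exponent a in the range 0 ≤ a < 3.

0

Successive powers of 10 modulo 37:
  10^0=1
So 10^0 ≡ 1 (mod 37), giving a = 0.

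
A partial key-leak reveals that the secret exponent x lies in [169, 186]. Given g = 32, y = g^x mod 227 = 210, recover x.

178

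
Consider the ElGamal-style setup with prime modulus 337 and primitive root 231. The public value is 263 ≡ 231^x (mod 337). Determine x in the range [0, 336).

292

Baby-step giant-step with m = ceil(sqrt(336)) = 19.
Baby table (231^j mod 337 for j=0..18):
  0:1  1:231  2:115  3:279  4:82  5:70  6:331  7:299
  8:321  9:11  10:182  11:254  12:36  13:228  14:96  15:271
  16:256  17:161  18:121
Giant step factor: 231^(-19) ≡ 219 (mod 337).
Scan 263·219^i mod 337 for i = 0, 1, …:
  i=0: 263   i=1: 307   i=2: 170   i=3: 160
  i=4: 329   i=5: 270   i=6: 155   i=7: 245
  i=8: 72   i=9: 266     …   i=14: 86
  i=15: 299
Match at i=15, j=7: x = 15·19 + 7 = 292.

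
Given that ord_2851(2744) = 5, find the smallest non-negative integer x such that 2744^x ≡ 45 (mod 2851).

Successive powers of 2744 modulo 2851:
  2744^0=1  2744^1=2744  2744^2=45
So 2744^2 ≡ 45 (mod 2851), giving x = 2.

2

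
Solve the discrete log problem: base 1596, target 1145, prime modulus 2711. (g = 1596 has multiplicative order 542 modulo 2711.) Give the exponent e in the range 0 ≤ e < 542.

Successive powers of 1596 modulo 2711:
  1596^0=1  1596^1=1596  1596^2=1587  1596^3=778  1596^4=50  1596^5=1181
  1596^6=731  1596^7=946  1596^8=2500  1596^9=2119  1596^10=1307  1596^11=1213
  1596^12=294  1596^13=221  1596^14=286  1596^15=1008  1596^16=1145
So 1596^16 ≡ 1145 (mod 2711), giving e = 16.

16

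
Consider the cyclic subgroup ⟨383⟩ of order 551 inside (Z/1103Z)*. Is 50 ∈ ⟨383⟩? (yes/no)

yes

50 ∈ ⟨383⟩ iff 50^551 ≡ 1 (mod 1103), since |⟨383⟩| = 551.
50^551 mod 1103 = 1.
Since 1 = 1, 50 lies in the subgroup.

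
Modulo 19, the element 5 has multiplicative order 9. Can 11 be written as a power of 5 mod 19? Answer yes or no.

yes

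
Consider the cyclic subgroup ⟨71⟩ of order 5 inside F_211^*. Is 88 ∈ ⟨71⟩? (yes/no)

no

⟨71⟩ has order 5; its elements mod 211 are {1, 55, 71, 107, 188}.
88 is not in this set.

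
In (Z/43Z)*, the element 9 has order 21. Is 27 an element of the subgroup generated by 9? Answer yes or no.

no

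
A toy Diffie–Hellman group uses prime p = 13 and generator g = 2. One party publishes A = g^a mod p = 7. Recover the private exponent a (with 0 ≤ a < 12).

Successive powers of 2 modulo 13:
  2^0=1  2^1=2  2^2=4  2^3=8  2^4=3  2^5=6
  2^6=12  2^7=11  2^8=9  2^9=5  2^10=10  2^11=7
So 2^11 ≡ 7 (mod 13), giving a = 11.

11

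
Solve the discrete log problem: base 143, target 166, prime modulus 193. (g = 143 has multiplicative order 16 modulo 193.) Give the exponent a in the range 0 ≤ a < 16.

7

Successive powers of 143 modulo 193:
  143^0=1  143^1=143  143^2=184  143^3=64  143^4=81  143^5=3
  143^6=43  143^7=166
So 143^7 ≡ 166 (mod 193), giving a = 7.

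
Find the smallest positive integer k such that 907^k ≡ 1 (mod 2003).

182

The order of 907 must divide p − 1 = 2002 = 2 · 7 · 11 · 13.
Divisors: 1, 2, 7, 11, 13, 14, 22, 26, 77, 91, 143, 154, 182, 286, 1001, 2002.
Check each in increasing order: 907^1 ≡ 907;  907^2 ≡ 1419;  907^7 ≡ 1519;  907^11 ≡ 132;  907^13 ≡ 1029;  907^14 ≡ 1908;  907^22 ≡ 1400;  907^26 ≡ 1257;  907^77 ≡ 1750;  907^91 ≡ 2002;  907^143 ≡ 318;  907^154 ≡ 1916;  907^182 ≡ 1.
Smallest exponent giving 1 is 182.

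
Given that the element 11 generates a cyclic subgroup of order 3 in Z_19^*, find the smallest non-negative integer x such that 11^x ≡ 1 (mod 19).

Successive powers of 11 modulo 19:
  11^0=1
So 11^0 ≡ 1 (mod 19), giving x = 0.

0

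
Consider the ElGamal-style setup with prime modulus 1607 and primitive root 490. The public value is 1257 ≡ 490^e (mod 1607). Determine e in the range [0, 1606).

1222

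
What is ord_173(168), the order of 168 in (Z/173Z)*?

172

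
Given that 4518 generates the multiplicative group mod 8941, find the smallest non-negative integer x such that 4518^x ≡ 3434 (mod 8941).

6454

Baby-step giant-step with m = ceil(sqrt(8940)) = 95.
Baby table (4518^j mod 8941 for j=0..94):
  0:1  1:4518  2:21  3:5468  4:441  5:7536  6:320  7:6259
  8:6720  9:6265  10:7005  11:6391  12:4049  13:96  14:4560  15:2016
  16:6350  17:6572  18:8176  19:3897  20:1817  21:1368  22:2393  23:1905
  24:5548  25:4241  26:275  27:8592  28:5775  29:1612  30:5042  31:7029
  32:7531  33:4553  34:6154  35:6203  36:4060  37:5089  38:4791  39:8518
  40:2260  41:58  42:2755  43:1218  44:4209  45:7696  46:7920  47:678
  48:5382  49:5297  50:5730  51:3945  52:4097  53:2376  54:5568  55:5191
  56:695  57:1719  58:5654  59:335  60:2501  61:7035  62:7816  63:4679
  64:3198  65:8849  66:4571  67:7009  68:6581  69:4133  70:4086  71:6324
  72:5337  73:7630  74:4785  75:8233  76:2134  77:3014  78:109  79:707
  80:2289  81:5906  82:3364  83:7793  84:8057  85:2715  86:8259  87:3369
  88:3560  89:8162  90:3232  91:1523  92:5285  93:5160  94:3693
Giant step factor: 4518^(-95) ≡ 1599 (mod 8941).
Scan 3434·1599^i mod 8941 for i = 0, 1, …:
  i=0: 3434   i=1: 1192   i=2: 1575   i=3: 6004
  i=4: 6703   i=5: 6779   i=6: 3129   i=7: 5252
  i=8: 2349   i=9: 831     …   i=66: 8482
  i=67: 8162
Match at i=67, j=89: x = 67·95 + 89 = 6454.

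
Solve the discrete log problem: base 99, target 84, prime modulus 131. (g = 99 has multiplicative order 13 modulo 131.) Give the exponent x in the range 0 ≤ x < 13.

Successive powers of 99 modulo 131:
  99^0=1  99^1=99  99^2=107  99^3=113  99^4=52  99^5=39
  99^6=62  99^7=112  99^8=84
So 99^8 ≡ 84 (mod 131), giving x = 8.

8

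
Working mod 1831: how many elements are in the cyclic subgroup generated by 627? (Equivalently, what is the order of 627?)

The order of 627 must divide p − 1 = 1830 = 2 · 3 · 5 · 61.
Divisors: 1, 2, 3, 5, 6, 10, 15, 30, 61, 122, 183, 305, 366, 610, 915, 1830.
Check each in increasing order: 627^1 ≡ 627;  627^2 ≡ 1295;  627^3 ≡ 832;  627^5 ≡ 812;  627^6 ≡ 106;  627^10 ≡ 184;  627^15 ≡ 1097;  627^30 ≡ 442;  627^61 ≡ 1159;  627^122 ≡ 1158;  627^183 ≡ 1830;  627^305 ≡ 673;  627^366 ≡ 1.
Smallest exponent giving 1 is 366.

366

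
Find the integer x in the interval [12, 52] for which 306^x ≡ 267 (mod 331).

33

Compute 306^12 mod 331 = 100, then multiply by 306 repeatedly:
  306^12=100  306^13=148  306^14=272  306^15=151  306^16=197
  306^17=40  306^18=324  306^19=175  306^20=259  306^21=145
  306^22=16  306^23=262  306^24=70  306^25=236  306^26=58
  306^27=205  306^28=171  306^29=28  306^30=293  306^31=288
  306^32=82  306^33=267
Found 267 at exponent 33.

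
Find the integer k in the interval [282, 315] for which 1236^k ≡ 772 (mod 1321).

291

Compute 1236^282 mod 1321 = 1081, then multiply by 1236 repeatedly:
  1236^282=1081  1236^283=585  1236^284=473  1236^285=746  1236^286=1319
  1236^287=170  1236^288=81  1236^289=1041  1236^290=22  1236^291=772
Found 772 at exponent 291.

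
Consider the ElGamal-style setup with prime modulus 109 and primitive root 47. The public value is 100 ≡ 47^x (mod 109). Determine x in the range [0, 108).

Baby-step giant-step with m = ceil(sqrt(108)) = 11.
Baby table (47^j mod 109 for j=0..10):
  0:1  1:47  2:29  3:55  4:78  5:69  6:82  7:39
  8:89  9:41  10:74
Giant step factor: 47^(-11) ≡ 98 (mod 109).
Scan 100·98^i mod 109 for i = 0, 1, …:
  i=0: 100   i=1: 99   i=2: 1
Match at i=2, j=0: x = 2·11 + 0 = 22.

22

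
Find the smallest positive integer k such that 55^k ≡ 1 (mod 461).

460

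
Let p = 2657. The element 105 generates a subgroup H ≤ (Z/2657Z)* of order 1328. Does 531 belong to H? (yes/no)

no

531 ∈ ⟨105⟩ iff 531^1328 ≡ 1 (mod 2657), since |⟨105⟩| = 1328.
531^1328 mod 2657 = 2656.
Since 2656 ≠ 1, 531 does not lie in the subgroup.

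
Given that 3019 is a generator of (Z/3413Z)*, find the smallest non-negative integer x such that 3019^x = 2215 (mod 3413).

Baby-step giant-step with m = ceil(sqrt(3412)) = 59.
Baby table (3019^j mod 3413 for j=0..58):
  0:1  1:3019  2:1651  3:1389  4:2227  5:3116  6:976  7:1125
  8:440  9:703  10:2884  11:233  12:349  13:2427  14:2815  15:115
  16:2472  17:2150  18:2737  19:130  20:3388  21:3024  22:3094  23:2818
  24:2346  25:599  26:2904  27:2592  28:2652  29:2903  30:2986  31:1001
  32:1514  33:759  34:1298  35:538  36:3047  37:858  38:3248  39:163
  40:625  41:2899  42:1149  43:1223  44:2784  45:2090  46:2486  47:47
  48:1960  49:2511  50:436  51:2279  52:3106  53:1503  54:1680  55:202
  56:2324  57:2441  58:712
Giant step factor: 3019^(-59) ≡ 232 (mod 3413).
Scan 2215·232^i mod 3413 for i = 0, 1, …:
  i=0: 2215   i=1: 1930   i=2: 657   i=3: 2252
  i=4: 275   i=5: 2366   i=6: 2832   i=7: 1728
  i=8: 1575   i=9: 209   i=10: 706   i=11: 3381
  i=12: 2815
Match at i=12, j=14: x = 12·59 + 14 = 722.

722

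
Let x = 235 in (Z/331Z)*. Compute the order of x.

110

The order of 235 must divide p − 1 = 330 = 2 · 3 · 5 · 11.
Divisors: 1, 2, 3, 5, 6, 10, 11, 15, 22, 30, 33, 55, 66, 110, 165, 330.
Check each in increasing order: 235^1 ≡ 235;  235^2 ≡ 279;  235^3 ≡ 27;  235^5 ≡ 251;  235^6 ≡ 67;  235^10 ≡ 111;  235^11 ≡ 267;  235^15 ≡ 57;  235^22 ≡ 124;  235^30 ≡ 270;  235^33 ≡ 8;  235^55 ≡ 330;  235^66 ≡ 64;  235^110 ≡ 1.
Smallest exponent giving 1 is 110.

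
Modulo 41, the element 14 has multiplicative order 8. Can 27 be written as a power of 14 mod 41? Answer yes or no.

⟨14⟩ has order 8; its elements mod 41 are {1, 3, 9, 14, 27, 32, 38, 40}.
27 is in this set.

yes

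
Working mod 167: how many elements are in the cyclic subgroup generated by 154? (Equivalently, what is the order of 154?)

83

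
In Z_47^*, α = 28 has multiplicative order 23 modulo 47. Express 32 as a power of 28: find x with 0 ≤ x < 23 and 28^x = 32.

Successive powers of 28 modulo 47:
  28^0=1  28^1=28  28^2=32
So 28^2 ≡ 32 (mod 47), giving x = 2.

2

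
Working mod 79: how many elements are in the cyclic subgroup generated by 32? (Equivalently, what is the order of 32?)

39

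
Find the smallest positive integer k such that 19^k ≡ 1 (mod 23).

22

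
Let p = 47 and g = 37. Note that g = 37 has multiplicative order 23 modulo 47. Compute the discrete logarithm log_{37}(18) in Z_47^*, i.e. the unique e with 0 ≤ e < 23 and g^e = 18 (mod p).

20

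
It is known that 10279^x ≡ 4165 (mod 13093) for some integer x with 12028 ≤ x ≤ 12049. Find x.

12048

Compute 10279^12028 mod 13093 = 2250, then multiply by 10279 repeatedly:
  10279^12028=2250  10279^12029=5512  10279^12030=4437  10279^12031=5004  10279^12032=6812
  10279^12033=12277  10279^12034=4949  10279^12035=4466  10279^12036=1956  10279^12037=7969
  10279^12038=3543  10279^12039=6864  10279^12040=9972  10279^12041=10184  10279^12042=2801
  10279^12043=13065  10279^12044=234  10279^12045=9267  10279^12046=3918  10279^12047=12147
  10279^12048=4165
Found 4165 at exponent 12048.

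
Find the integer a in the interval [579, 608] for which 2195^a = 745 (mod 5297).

Compute 2195^579 mod 5297 = 2012, then multiply by 2195 repeatedly:
  2195^579=2012  2195^580=3939  2195^581=1401  2195^582=2935  2195^583=1173
  2195^584=393  2195^585=4521  2195^586=2314  2195^587=4704  2195^588=1427
  2195^589=1738  2195^590=1070  2195^591=2079  2195^592=2688  2195^593=4599
  2195^594=4020  2195^595=4395  2195^596=1188  2195^597=1536  2195^598=2628
  2195^599=27  2195^600=998  2195^601=2949  2195^602=121  2195^603=745
Found 745 at exponent 603.

603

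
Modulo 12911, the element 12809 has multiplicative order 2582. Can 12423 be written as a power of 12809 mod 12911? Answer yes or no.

no

12423 ∈ ⟨12809⟩ iff 12423^2582 ≡ 1 (mod 12911), since |⟨12809⟩| = 2582.
12423^2582 mod 12911 = 7348.
Since 7348 ≠ 1, 12423 does not lie in the subgroup.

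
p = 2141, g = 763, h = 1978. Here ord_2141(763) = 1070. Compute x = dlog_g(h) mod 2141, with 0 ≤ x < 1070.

Baby-step giant-step with m = ceil(sqrt(1070)) = 33.
Baby table (763^j mod 2141 for j=0..32):
  0:1  1:763  2:1958  3:1677  4:1374  5:1413  6:1196  7:482
  8:1655  9:1716  10:1157  11:699  12:228  13:543  14:1096  15:1258
  16:686  17:1014  18:781  19:705  20:524  21:1586  22:453  23:938
  24:600  25:1767  26:1532  27:2071  28:115  29:2105  30:365  31:165
  32:1717
Giant step factor: 763^(-33) ≡ 155 (mod 2141).
Scan 1978·155^i mod 2141 for i = 0, 1, …:
  i=0: 1978   i=1: 427   i=2: 1955   i=3: 1144
  i=4: 1758   i=5: 583   i=6: 443   i=7: 153
  i=8: 164   i=9: 1869     …   i=31: 1168
  i=32: 1196
Match at i=32, j=6: x = 32·33 + 6 = 1062.

1062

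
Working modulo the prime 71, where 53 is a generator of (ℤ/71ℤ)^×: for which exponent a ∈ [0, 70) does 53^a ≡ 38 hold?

4

Baby-step giant-step with m = ceil(sqrt(70)) = 9.
Baby table (53^j mod 71 for j=0..8):
  0:1  1:53  2:40  3:61  4:38  5:26  6:29  7:46
  8:24
Giant step factor: 53^(-9) ≡ 59 (mod 71).
Scan 38·59^i mod 71 for i = 0, 1, …:
  i=0: 38
Match at i=0, j=4: a = 0·9 + 4 = 4.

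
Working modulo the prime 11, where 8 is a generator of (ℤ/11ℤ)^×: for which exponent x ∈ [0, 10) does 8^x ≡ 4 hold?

4

Successive powers of 8 modulo 11:
  8^0=1  8^1=8  8^2=9  8^3=6  8^4=4
So 8^4 ≡ 4 (mod 11), giving x = 4.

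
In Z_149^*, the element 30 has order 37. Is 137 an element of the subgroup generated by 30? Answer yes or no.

no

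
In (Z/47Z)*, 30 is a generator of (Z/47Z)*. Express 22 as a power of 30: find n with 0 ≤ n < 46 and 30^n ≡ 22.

3

Baby-step giant-step with m = ceil(sqrt(46)) = 7.
Baby table (30^j mod 47 for j=0..6):
  0:1  1:30  2:7  3:22  4:2  5:13  6:14
Giant step factor: 30^(-7) ≡ 31 (mod 47).
Scan 22·31^i mod 47 for i = 0, 1, …:
  i=0: 22
Match at i=0, j=3: n = 0·7 + 3 = 3.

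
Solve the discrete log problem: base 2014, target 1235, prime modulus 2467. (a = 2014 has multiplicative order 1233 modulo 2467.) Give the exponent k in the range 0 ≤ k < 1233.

159

Baby-step giant-step with m = ceil(sqrt(1233)) = 36.
Baby table (2014^j mod 2467 for j=0..35):
  0:1  1:2014  2:448  3:1817  4:877  5:2373  6:643  7:2294
  8:1892  9:1440  10:1435  11:1233  12:1460  13:2243  14:325  15:795
  16:47  17:912  18:1320  19:1521  20:1747  21:516  22:617  23:1737
  24:112  25:1071  26:836  27:1210  28:2011  29:1807  30:473  31:360
  32:2209  33:925  34:365  35:2411
Giant step factor: 2014^(-36) ≡ 668 (mod 2467).
Scan 1235·668^i mod 2467 for i = 0, 1, …:
  i=0: 1235   i=1: 1002   i=2: 779   i=3: 2302
  i=4: 795
Match at i=4, j=15: k = 4·36 + 15 = 159.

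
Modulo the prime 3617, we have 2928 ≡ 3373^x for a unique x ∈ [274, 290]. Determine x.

Compute 3373^274 mod 3617 = 3120, then multiply by 3373 repeatedly:
  3373^274=3120  3373^275=1907  3373^276=1285  3373^277=1139  3373^278=593
  3373^279=3605  3373^280=2928
Found 2928 at exponent 280.

280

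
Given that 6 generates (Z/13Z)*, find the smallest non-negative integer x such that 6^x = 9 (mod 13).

Successive powers of 6 modulo 13:
  6^0=1  6^1=6  6^2=10  6^3=8  6^4=9
So 6^4 ≡ 9 (mod 13), giving x = 4.

4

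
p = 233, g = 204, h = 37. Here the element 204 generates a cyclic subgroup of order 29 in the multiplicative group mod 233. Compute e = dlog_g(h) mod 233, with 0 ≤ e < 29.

Successive powers of 204 modulo 233:
  204^0=1  204^1=204  204^2=142  204^3=76  204^4=126  204^5=74
  204^6=184  204^7=23  204^8=32  204^9=4  204^10=117  204^11=102
  204^12=71  204^13=38  204^14=63  204^15=37
So 204^15 ≡ 37 (mod 233), giving e = 15.

15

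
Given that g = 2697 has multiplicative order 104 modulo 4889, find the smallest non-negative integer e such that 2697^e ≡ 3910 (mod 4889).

35

Baby-step giant-step with m = ceil(sqrt(104)) = 11.
Baby table (2697^j mod 4889 for j=0..10):
  0:1  1:2697  2:3866  3:3254  4:283  5:567  6:3831  7:1750
  8:1865  9:4013  10:3704
Giant step factor: 2697^(-11) ≡ 686 (mod 4889).
Scan 3910·686^i mod 4889 for i = 0, 1, …:
  i=0: 3910   i=1: 3088   i=2: 1431   i=3: 3866
Match at i=3, j=2: e = 3·11 + 2 = 35.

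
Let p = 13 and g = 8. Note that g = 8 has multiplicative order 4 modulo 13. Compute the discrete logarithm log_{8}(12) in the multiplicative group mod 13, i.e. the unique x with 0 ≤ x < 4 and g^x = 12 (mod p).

Successive powers of 8 modulo 13:
  8^0=1  8^1=8  8^2=12
So 8^2 ≡ 12 (mod 13), giving x = 2.

2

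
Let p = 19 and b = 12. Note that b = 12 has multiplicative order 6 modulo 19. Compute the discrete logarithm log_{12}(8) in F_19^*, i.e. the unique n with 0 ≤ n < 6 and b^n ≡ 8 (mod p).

Successive powers of 12 modulo 19:
  12^0=1  12^1=12  12^2=11  12^3=18  12^4=7  12^5=8
So 12^5 ≡ 8 (mod 19), giving n = 5.

5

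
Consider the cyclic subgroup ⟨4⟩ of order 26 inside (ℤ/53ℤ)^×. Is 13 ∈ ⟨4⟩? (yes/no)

13 ∈ ⟨4⟩ iff 13^26 ≡ 1 (mod 53), since |⟨4⟩| = 26.
13^26 mod 53 = 1.
Since 1 = 1, 13 lies in the subgroup.

yes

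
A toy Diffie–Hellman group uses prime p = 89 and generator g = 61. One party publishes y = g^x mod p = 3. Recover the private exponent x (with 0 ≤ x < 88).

37

Baby-step giant-step with m = ceil(sqrt(88)) = 10.
Baby table (61^j mod 89 for j=0..9):
  0:1  1:61  2:72  3:31  4:22  5:7  6:71  7:59
  8:39  9:65
Giant step factor: 61^(-10) ≡ 20 (mod 89).
Scan 3·20^i mod 89 for i = 0, 1, …:
  i=0: 3   i=1: 60   i=2: 43   i=3: 59
Match at i=3, j=7: x = 3·10 + 7 = 37.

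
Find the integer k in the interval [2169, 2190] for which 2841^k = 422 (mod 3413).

2187

Compute 2841^2169 mod 3413 = 74, then multiply by 2841 repeatedly:
  2841^2169=74  2841^2170=2041  2841^2171=3207  2841^2172=1790  2841^2173=20
  2841^2174=2212  2841^2175=959  2841^2176=945  2841^2177=2127  2841^2178=1797
  2841^2179=2842  2841^2180=2377  2841^2181=2143  2841^2182=2884  2841^2183=2244
  2841^2184=3133  2841^2185=3162  2841^2186=226  2841^2187=422
Found 422 at exponent 2187.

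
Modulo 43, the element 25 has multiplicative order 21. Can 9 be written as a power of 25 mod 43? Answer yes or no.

yes

⟨25⟩ has order 21; its elements mod 43 are {1, 4, 6, 9, 10, 11, 13, 14, 15, 16, 17, 21, 23, 24, 25, 31, 35, 36, 38, 40, 41}.
9 is in this set.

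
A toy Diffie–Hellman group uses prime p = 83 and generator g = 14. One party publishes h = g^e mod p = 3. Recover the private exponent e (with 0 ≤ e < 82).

8

Successive powers of 14 modulo 83:
  14^0=1  14^1=14  14^2=30  14^3=5  14^4=70  14^5=67
  14^6=25  14^7=18  14^8=3
So 14^8 ≡ 3 (mod 83), giving e = 8.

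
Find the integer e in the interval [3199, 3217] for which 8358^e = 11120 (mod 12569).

3209

Compute 8358^3199 mod 12569 = 183, then multiply by 8358 repeatedly:
  8358^3199=183  8358^3200=8665  8358^3201=12061  8358^3202=2458  8358^3203=6218
  8358^3204=9798  8358^3205=4649  8358^3206=5563  8358^3207=2823  8358^3208=2621
  8358^3209=11120
Found 11120 at exponent 3209.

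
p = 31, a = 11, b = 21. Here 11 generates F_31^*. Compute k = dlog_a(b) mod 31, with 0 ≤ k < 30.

Successive powers of 11 modulo 31:
  11^0=1  11^1=11  11^2=28  11^3=29  11^4=9  11^5=6
  11^6=4  11^7=13  11^8=19  11^9=23  11^10=5  11^11=24
  11^12=16  11^13=21
So 11^13 ≡ 21 (mod 31), giving k = 13.

13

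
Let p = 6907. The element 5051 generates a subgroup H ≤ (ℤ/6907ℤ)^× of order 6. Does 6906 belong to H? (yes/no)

6906 ∈ ⟨5051⟩ iff 6906^6 ≡ 1 (mod 6907), since |⟨5051⟩| = 6.
6906^6 mod 6907 = 1.
Since 1 = 1, 6906 lies in the subgroup.

yes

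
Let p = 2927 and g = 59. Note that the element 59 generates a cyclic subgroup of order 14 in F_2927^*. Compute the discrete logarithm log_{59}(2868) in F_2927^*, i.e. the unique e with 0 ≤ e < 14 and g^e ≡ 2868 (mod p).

Successive powers of 59 modulo 2927:
  59^0=1  59^1=59  59^2=554  59^3=489  59^4=2508  59^5=1622
  59^6=2034  59^7=2926  59^8=2868
So 59^8 ≡ 2868 (mod 2927), giving e = 8.

8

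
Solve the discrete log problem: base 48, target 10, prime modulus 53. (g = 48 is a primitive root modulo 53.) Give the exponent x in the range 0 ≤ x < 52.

32

Baby-step giant-step with m = ceil(sqrt(52)) = 8.
Baby table (48^j mod 53 for j=0..7):
  0:1  1:48  2:25  3:34  4:42  5:2  6:43  7:50
Giant step factor: 48^(-8) ≡ 46 (mod 53).
Scan 10·46^i mod 53 for i = 0, 1, …:
  i=0: 10   i=1: 36   i=2: 13   i=3: 15
  i=4: 1
Match at i=4, j=0: x = 4·8 + 0 = 32.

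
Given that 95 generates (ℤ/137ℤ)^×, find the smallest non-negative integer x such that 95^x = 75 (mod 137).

135

Baby-step giant-step with m = ceil(sqrt(136)) = 12.
Baby table (95^j mod 137 for j=0..11):
  0:1  1:95  2:120  3:29  4:15  5:55  6:19  7:24
  8:88  9:3  10:11  11:86
Giant step factor: 95^(-12) ≡ 63 (mod 137).
Scan 75·63^i mod 137 for i = 0, 1, …:
  i=0: 75   i=1: 67   i=2: 111   i=3: 6
  i=4: 104   i=5: 113   i=6: 132   i=7: 96
  i=8: 20   i=9: 27   i=10: 57   i=11: 29
Match at i=11, j=3: x = 11·12 + 3 = 135.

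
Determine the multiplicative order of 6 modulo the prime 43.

The order of 6 must divide p − 1 = 42 = 2 · 3 · 7.
Divisors: 1, 2, 3, 6, 7, 14, 21, 42.
Check each in increasing order: 6^1 ≡ 6;  6^2 ≡ 36;  6^3 ≡ 1.
Smallest exponent giving 1 is 3.

3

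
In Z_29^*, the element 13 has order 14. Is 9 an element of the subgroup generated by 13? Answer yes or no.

yes

⟨13⟩ has order 14; its elements mod 29 are {1, 4, 5, 6, 7, 9, 13, 16, 20, 22, 23, 24, 25, 28}.
9 is in this set.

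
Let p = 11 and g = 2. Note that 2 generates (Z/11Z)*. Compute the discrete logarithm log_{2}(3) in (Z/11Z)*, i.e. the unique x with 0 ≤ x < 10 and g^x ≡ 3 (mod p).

8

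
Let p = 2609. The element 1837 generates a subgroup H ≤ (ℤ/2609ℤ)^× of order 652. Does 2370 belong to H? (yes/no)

2370 ∈ ⟨1837⟩ iff 2370^652 ≡ 1 (mod 2609), since |⟨1837⟩| = 652.
2370^652 mod 2609 = 2220.
Since 2220 ≠ 1, 2370 does not lie in the subgroup.

no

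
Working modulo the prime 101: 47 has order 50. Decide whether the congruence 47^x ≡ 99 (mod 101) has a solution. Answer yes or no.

99 ∈ ⟨47⟩ iff 99^50 ≡ 1 (mod 101), since |⟨47⟩| = 50.
99^50 mod 101 = 100.
Since 100 ≠ 1, 99 does not lie in the subgroup.

no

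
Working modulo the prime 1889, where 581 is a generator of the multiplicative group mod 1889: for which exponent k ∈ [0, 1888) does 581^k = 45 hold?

298

Baby-step giant-step with m = ceil(sqrt(1888)) = 44.
Baby table (581^j mod 1889 for j=0..43):
  0:1  1:581  2:1319  3:1294  4:1881  5:1019  6:782  7:982
  8:64  9:1293  10:1300  11:1589  12:1377  13:990  14:934  15:511
  16:318  17:1525  18:84  19:1579  20:1234  21:1023  22:1217  23:591
  24:1462  25:1261  26:1598  27:939  28:1527  29:1246  30:439  31:44
  32:1007  33:1366  34:266  35:1537  36:1389  37:406  38:1650  39:927
  40:222  41:530  42:23  43:140
Giant step factor: 581^(-44) ≡ 886 (mod 1889).
Scan 45·886^i mod 1889 for i = 0, 1, …:
  i=0: 45   i=1: 201   i=2: 520   i=3: 1693
  i=4: 132   i=5: 1723   i=6: 266
Match at i=6, j=34: k = 6·44 + 34 = 298.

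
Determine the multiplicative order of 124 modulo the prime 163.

162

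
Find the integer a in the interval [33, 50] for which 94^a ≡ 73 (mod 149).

48

Compute 94^33 mod 149 = 75, then multiply by 94 repeatedly:
  94^33=75  94^34=47  94^35=97  94^36=29  94^37=44
  94^38=113  94^39=43  94^40=19  94^41=147  94^42=110
  94^43=59  94^44=33  94^45=122  94^46=144  94^47=126
  94^48=73
Found 73 at exponent 48.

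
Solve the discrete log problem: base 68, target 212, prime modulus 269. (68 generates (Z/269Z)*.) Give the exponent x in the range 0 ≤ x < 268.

82

Baby-step giant-step with m = ceil(sqrt(268)) = 17.
Baby table (68^j mod 269 for j=0..16):
  0:1  1:68  2:51  3:240  4:180  5:135  6:34  7:160
  8:120  9:90  10:202  11:17  12:80  13:60  14:45  15:101
  16:143
Giant step factor: 68^(-17) ≡ 74 (mod 269).
Scan 212·74^i mod 269 for i = 0, 1, …:
  i=0: 212   i=1: 86   i=2: 177   i=3: 186
  i=4: 45
Match at i=4, j=14: x = 4·17 + 14 = 82.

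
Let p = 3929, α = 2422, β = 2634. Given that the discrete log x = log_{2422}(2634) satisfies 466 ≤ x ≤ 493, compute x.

468

Compute 2422^466 mod 3929 = 2198, then multiply by 2422 repeatedly:
  2422^466=2198  2422^467=3690  2422^468=2634
Found 2634 at exponent 468.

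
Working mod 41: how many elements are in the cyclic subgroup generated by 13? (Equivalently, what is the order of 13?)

40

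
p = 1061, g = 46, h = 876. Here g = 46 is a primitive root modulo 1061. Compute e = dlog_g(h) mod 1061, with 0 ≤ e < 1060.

186

Baby-step giant-step with m = ceil(sqrt(1060)) = 33.
Baby table (46^j mod 1061 for j=0..32):
  0:1  1:46  2:1055  3:785  4:36  5:595  6:845  7:674
  8:235  9:200  10:712  11:922  12:1033  13:834  14:168  15:301
  16:53  17:316  18:743  19:226  20:847  21:766  22:223  23:709
  24:784  25:1051  26:601  27:60  28:638  29:701  30:416  31:38
  32:687
Giant step factor: 46^(-33) ≡ 470 (mod 1061).
Scan 876·470^i mod 1061 for i = 0, 1, …:
  i=0: 876   i=1: 52   i=2: 37   i=3: 414
  i=4: 417   i=5: 766
Match at i=5, j=21: e = 5·33 + 21 = 186.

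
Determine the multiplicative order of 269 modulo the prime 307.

The order of 269 must divide p − 1 = 306 = 2 · 3^2 · 17.
Divisors: 1, 2, 3, 6, 9, 17, 18, 34, 51, 102, 153, 306.
Check each in increasing order: 269^1 ≡ 269;  269^2 ≡ 216;  269^3 ≡ 81;  269^6 ≡ 114;  269^9 ≡ 24;  269^17 ≡ 1.
Smallest exponent giving 1 is 17.

17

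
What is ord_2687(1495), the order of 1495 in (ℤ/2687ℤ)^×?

2686

The order of 1495 must divide p − 1 = 2686 = 2 · 17 · 79.
Divisors: 1, 2, 17, 34, 79, 158, 1343, 2686.
Check each in increasing order: 1495^1 ≡ 1495;  1495^2 ≡ 2128;  1495^17 ≡ 1343;  1495^34 ≡ 672;  1495^79 ≡ 2589;  1495^158 ≡ 1543;  1495^1343 ≡ 2686;  1495^2686 ≡ 1.
Smallest exponent giving 1 is 2686.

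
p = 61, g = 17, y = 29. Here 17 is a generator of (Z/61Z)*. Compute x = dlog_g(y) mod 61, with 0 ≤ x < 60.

Successive powers of 17 modulo 61:
  17^0=1  17^1=17  17^2=45  17^3=33  17^4=12  17^5=21
  17^6=52  17^7=30  17^8=22  17^9=8  17^10=14  17^11=55
  17^12=20  17^13=35  17^14=46  17^15=50  17^16=57  17^17=54
  17^18=3  17^19=51  17^20=13  17^21=38  17^22=36  17^23=2
  17^24=34  17^25=29
So 17^25 ≡ 29 (mod 61), giving x = 25.

25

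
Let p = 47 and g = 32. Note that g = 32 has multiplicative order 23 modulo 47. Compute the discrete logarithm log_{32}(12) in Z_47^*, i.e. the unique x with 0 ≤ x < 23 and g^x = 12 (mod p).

18

Successive powers of 32 modulo 47:
  32^0=1  32^1=32  32^2=37  32^3=9  32^4=6  32^5=4
  32^6=34  32^7=7  32^8=36  32^9=24  32^10=16  32^11=42
  32^12=28  32^13=3  32^14=2  32^15=17  32^16=27  32^17=18
  32^18=12
So 32^18 ≡ 12 (mod 47), giving x = 18.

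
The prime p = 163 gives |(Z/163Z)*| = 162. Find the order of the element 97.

81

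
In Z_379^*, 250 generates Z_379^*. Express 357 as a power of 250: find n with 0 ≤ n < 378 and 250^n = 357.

83

Baby-step giant-step with m = ceil(sqrt(378)) = 20.
Baby table (250^j mod 379 for j=0..19):
  0:1  1:250  2:344  3:346  4:88  5:18  6:331  7:128
  8:164  9:68  10:324  11:273  12:30  13:299  14:87  15:147
  16:366  17:161  18:76  19:50
Giant step factor: 250^(-20) ≡ 54 (mod 379).
Scan 357·54^i mod 379 for i = 0, 1, …:
  i=0: 357   i=1: 328   i=2: 278   i=3: 231
  i=4: 346
Match at i=4, j=3: n = 4·20 + 3 = 83.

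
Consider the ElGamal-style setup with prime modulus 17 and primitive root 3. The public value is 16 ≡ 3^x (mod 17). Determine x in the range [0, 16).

8

Successive powers of 3 modulo 17:
  3^0=1  3^1=3  3^2=9  3^3=10  3^4=13  3^5=5
  3^6=15  3^7=11  3^8=16
So 3^8 ≡ 16 (mod 17), giving x = 8.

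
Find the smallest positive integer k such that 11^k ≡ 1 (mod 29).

28

The order of 11 must divide p − 1 = 28 = 2^2 · 7.
Divisors: 1, 2, 4, 7, 14, 28.
Check each in increasing order: 11^1 ≡ 11;  11^2 ≡ 5;  11^4 ≡ 25;  11^7 ≡ 12;  11^14 ≡ 28;  11^28 ≡ 1.
Smallest exponent giving 1 is 28.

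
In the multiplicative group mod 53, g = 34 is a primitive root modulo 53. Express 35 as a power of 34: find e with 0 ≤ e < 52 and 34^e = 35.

15

Successive powers of 34 modulo 53:
  34^0=1  34^1=34  34^2=43  34^3=31  34^4=47  34^5=8
  34^6=7  34^7=26  34^8=36  34^9=5  34^10=11  34^11=3
  34^12=49  34^13=23  34^14=40  34^15=35
So 34^15 ≡ 35 (mod 53), giving e = 15.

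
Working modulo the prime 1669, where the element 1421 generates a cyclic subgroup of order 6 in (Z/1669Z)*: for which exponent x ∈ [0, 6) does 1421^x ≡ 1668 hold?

Successive powers of 1421 modulo 1669:
  1421^0=1  1421^1=1421  1421^2=1420  1421^3=1668
So 1421^3 ≡ 1668 (mod 1669), giving x = 3.

3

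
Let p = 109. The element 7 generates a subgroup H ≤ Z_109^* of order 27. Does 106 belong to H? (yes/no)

no

106 ∈ ⟨7⟩ iff 106^27 ≡ 1 (mod 109), since |⟨7⟩| = 27.
106^27 mod 109 = 108.
Since 108 ≠ 1, 106 does not lie in the subgroup.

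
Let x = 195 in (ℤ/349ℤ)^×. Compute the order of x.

348

The order of 195 must divide p − 1 = 348 = 2^2 · 3 · 29.
Divisors: 1, 2, 3, 4, 6, 12, 29, 58, 87, 116, 174, 348.
Check each in increasing order: 195^1 ≡ 195;  195^2 ≡ 333;  195^3 ≡ 21;  195^4 ≡ 256;  195^6 ≡ 92;  195^12 ≡ 88;  195^29 ≡ 160;  195^58 ≡ 123;  195^87 ≡ 136;  195^116 ≡ 122;  195^174 ≡ 348;  195^348 ≡ 1.
Smallest exponent giving 1 is 348.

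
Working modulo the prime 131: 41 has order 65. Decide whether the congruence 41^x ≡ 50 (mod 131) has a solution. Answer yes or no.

no

50 ∈ ⟨41⟩ iff 50^65 ≡ 1 (mod 131), since |⟨41⟩| = 65.
50^65 mod 131 = 130.
Since 130 ≠ 1, 50 does not lie in the subgroup.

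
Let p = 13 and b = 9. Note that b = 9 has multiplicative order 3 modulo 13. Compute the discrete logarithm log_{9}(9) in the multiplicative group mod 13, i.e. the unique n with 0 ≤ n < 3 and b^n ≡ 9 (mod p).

1

Successive powers of 9 modulo 13:
  9^0=1  9^1=9
So 9^1 ≡ 9 (mod 13), giving n = 1.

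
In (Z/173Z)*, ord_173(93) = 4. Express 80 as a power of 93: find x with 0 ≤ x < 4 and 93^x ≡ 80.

Successive powers of 93 modulo 173:
  93^0=1  93^1=93  93^2=172  93^3=80
So 93^3 ≡ 80 (mod 173), giving x = 3.

3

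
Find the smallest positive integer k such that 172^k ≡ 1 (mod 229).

38

The order of 172 must divide p − 1 = 228 = 2^2 · 3 · 19.
Divisors: 1, 2, 3, 4, 6, 12, 19, 38, 57, 76, 114, 228.
Check each in increasing order: 172^1 ≡ 172;  172^2 ≡ 43;  172^3 ≡ 68;  172^4 ≡ 17;  172^6 ≡ 44;  172^12 ≡ 104;  172^19 ≡ 228;  172^38 ≡ 1.
Smallest exponent giving 1 is 38.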